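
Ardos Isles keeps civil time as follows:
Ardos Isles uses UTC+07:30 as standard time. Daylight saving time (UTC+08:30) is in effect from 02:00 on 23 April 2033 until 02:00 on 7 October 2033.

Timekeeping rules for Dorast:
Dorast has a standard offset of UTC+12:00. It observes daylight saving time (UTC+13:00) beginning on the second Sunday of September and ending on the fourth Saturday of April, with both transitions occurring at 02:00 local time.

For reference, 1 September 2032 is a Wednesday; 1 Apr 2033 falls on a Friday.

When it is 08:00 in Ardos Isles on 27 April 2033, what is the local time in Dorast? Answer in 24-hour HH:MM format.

Daylight saving runs 23 April – 7 October; 27 April 2033 is inside that window, so Ardos Isles is at UTC+08:30.
08:00 Ardos Isles − 8h30m = 23:30 UTC (rolling into the previous day, 26 April 2033).
1 September 2032 is a Wednesday, so the first Sunday is September 5 and the second is September 12.
1 April 2033 is a Friday, so the first Saturday is April 2 and the fourth is April 23.
At the standard offset (UTC+12:00), 23:30 UTC + 12h = 11:30 Dorast standard time (rolling into the next day, 27 April 2033).
The standard-time date in Dorast, 27 April 2033, does not fall between 12 September 2032 and 23 April 2033, so daylight saving is not in effect and Dorast is at UTC+12:00.
23:30 UTC + 12h = 11:30 Dorast (rolling into the next day, 27 April 2033).

11:30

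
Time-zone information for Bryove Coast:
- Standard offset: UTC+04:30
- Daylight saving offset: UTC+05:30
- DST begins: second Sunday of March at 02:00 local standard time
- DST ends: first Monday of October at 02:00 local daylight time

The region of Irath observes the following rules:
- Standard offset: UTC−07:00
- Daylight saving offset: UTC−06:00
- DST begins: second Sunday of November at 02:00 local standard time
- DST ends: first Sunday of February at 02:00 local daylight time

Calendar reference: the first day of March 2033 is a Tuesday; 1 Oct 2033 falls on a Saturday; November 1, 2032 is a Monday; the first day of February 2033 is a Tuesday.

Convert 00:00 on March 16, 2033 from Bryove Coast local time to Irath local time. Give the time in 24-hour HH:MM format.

11:30

1 March 2033 is a Tuesday, so the first Sunday is March 6 and the second is March 13.
1 October 2033 is a Saturday, so the first Monday is October 3.
March 16, 2033 lies within the daylight-saving period (13 March – 3 October), so Bryove Coast is on daylight time, UTC+05:30.
00:00 Bryove Coast − 5h30m = 18:30 UTC (rolling into the previous day, 15 March 2033).
1 November 2032 is a Monday, so the first Sunday is November 7 and the second is November 14.
1 February 2033 is a Tuesday, so the first Sunday is February 6.
At the standard offset (UTC−07:00), 18:30 UTC − 7h = 11:30 Irath standard time.
The standard-time date in Irath, March 15, 2033, is outside the daylight-saving period (14 November 2032 – 6 February 2033), so Irath is on standard time, UTC−07:00.
18:30 UTC − 7h = 11:30 Irath.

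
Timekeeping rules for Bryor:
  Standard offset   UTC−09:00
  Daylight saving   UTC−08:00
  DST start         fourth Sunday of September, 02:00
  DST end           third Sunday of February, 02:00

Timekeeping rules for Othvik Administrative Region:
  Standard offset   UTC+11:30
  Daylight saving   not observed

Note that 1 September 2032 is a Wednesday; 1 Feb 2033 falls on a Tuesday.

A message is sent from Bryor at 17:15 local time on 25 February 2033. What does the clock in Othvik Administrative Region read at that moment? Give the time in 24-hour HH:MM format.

1 September 2032 is a Wednesday, so the first Sunday is September 5 and the fourth is September 26.
1 February 2033 is a Tuesday, so the first Sunday is February 6 and the third is February 20.
25 February 2033 is outside the daylight-saving period (26 September 2032 – 20 February 2033), so Bryor is on standard time, UTC−09:00.
17:15 Bryor + 9h = 02:15 UTC (rolling into the next day, 26 February 2033).
Othvik Administrative Region has no daylight saving, so its offset is UTC+11:30 year-round.
02:15 UTC + 11h30m = 13:45 Othvik Administrative Region.

13:45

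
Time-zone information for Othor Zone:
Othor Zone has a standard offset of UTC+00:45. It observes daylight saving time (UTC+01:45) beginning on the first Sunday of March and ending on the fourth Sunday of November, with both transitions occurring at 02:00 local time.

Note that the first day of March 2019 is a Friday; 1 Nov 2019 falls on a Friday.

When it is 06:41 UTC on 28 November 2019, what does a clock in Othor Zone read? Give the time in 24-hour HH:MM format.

07:26

1 March 2019 is a Friday, so the first Sunday is March 3.
1 November 2019 is a Friday, so the first Sunday is November 3 and the fourth is November 24.
At the standard offset (UTC+00:45), 06:41 UTC + 0h45m = 07:26 Othor Zone standard time.
The standard-time date in Othor Zone, 28 November 2019, is outside the daylight-saving period (3 March – 24 November), so Othor Zone is on standard time, UTC+00:45.
06:41 UTC + 0h45m = 07:26 local.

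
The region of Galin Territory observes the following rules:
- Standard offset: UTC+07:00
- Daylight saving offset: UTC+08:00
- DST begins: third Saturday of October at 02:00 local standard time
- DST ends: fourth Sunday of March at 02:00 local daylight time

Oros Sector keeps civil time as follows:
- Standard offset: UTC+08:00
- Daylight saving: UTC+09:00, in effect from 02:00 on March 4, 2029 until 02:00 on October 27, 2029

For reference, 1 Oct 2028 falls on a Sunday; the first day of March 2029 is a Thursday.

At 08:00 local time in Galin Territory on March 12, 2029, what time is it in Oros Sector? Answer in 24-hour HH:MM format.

09:00

1 October 2028 is a Sunday, so the first Saturday is October 7 and the third is October 21.
1 March 2029 is a Thursday, so the first Sunday is March 4 and the fourth is March 25.
Daylight saving runs 21 October 2028 – 25 March 2029; March 12, 2029 is inside that window, so Galin Territory is at UTC+08:00.
08:00 Galin Territory − 8h = 00:00 UTC.
At the standard offset (UTC+08:00), 00:00 UTC + 8h = 08:00 Oros Sector standard time.
Daylight saving runs 4 March – 27 October; the standard-time date in Oros Sector, March 12, 2029, is inside that window, so Oros Sector is at UTC+09:00.
00:00 UTC + 9h = 09:00 Oros Sector.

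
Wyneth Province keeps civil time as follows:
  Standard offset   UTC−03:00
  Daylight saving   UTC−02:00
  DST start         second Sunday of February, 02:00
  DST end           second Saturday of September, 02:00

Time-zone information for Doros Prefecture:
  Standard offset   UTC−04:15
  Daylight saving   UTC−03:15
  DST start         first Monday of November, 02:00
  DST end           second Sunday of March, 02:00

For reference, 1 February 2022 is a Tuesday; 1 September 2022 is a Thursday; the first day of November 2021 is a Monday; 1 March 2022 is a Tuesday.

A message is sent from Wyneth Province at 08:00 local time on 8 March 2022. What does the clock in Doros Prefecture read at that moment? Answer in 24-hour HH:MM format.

1 February 2022 is a Tuesday, so the first Sunday is February 6 and the second is February 13.
1 September 2022 is a Thursday, so the first Saturday is September 3 and the second is September 10.
8 March 2022 lies within the daylight-saving period (13 February – 10 September), so Wyneth Province is on daylight time, UTC−02:00.
08:00 Wyneth Province + 2h = 10:00 UTC.
1 November 2021 is a Monday, so the first Monday is November 1.
1 March 2022 is a Tuesday, so the first Sunday is March 6 and the second is March 13.
At the standard offset (UTC−04:15), 10:00 UTC − 4h15m = 05:45 Doros Prefecture standard time.
Daylight saving runs 1 November 2021 – 13 March 2022; the standard-time date in Doros Prefecture, 8 March 2022, is inside that window, so Doros Prefecture is at UTC−03:15.
10:00 UTC − 3h15m = 06:45 Doros Prefecture.

06:45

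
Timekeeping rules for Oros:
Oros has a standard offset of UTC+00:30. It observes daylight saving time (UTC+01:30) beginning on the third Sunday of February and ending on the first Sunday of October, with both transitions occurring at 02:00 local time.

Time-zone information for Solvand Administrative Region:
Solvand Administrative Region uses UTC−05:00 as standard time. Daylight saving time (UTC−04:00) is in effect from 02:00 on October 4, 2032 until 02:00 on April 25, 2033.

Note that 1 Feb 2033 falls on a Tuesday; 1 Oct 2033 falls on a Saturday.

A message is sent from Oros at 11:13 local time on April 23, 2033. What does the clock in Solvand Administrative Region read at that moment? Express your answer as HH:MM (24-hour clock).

05:43

1 February 2033 is a Tuesday, so the first Sunday is February 6 and the third is February 20.
1 October 2033 is a Saturday, so the first Sunday is October 2.
Daylight saving runs 20 February – 2 October; April 23, 2033 is inside that window, so Oros is at UTC+01:30.
11:13 Oros − 1h30m = 09:43 UTC.
At the standard offset (UTC−05:00), 09:43 UTC − 5h = 04:43 Solvand Administrative Region standard time.
The standard-time date in Solvand Administrative Region, April 23, 2033, lies within the daylight-saving period (4 October 2032 – 25 April 2033), so Solvand Administrative Region is on daylight time, UTC−04:00.
09:43 UTC − 4h = 05:43 Solvand Administrative Region.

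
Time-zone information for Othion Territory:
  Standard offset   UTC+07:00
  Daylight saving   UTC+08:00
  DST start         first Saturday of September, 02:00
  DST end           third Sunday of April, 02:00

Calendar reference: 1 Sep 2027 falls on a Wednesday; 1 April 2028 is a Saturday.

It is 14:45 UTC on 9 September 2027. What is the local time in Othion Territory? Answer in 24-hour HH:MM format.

1 September 2027 is a Wednesday, so the first Saturday is September 4.
1 April 2028 is a Saturday, so the first Sunday is April 2 and the third is April 16.
At the standard offset (UTC+07:00), 14:45 UTC + 7h = 21:45 Othion Territory standard time.
Daylight saving runs 4 September 2027 – 16 April 2028; the standard-time date in Othion Territory, 9 September 2027, is inside that window, so Othion Territory is at UTC+08:00.
14:45 UTC + 8h = 22:45 local.

22:45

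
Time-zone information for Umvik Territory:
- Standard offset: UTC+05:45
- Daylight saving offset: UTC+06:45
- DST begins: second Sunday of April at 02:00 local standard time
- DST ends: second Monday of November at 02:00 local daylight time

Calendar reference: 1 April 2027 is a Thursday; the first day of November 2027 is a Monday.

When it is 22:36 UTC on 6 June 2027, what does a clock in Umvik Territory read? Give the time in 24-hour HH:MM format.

05:21

1 April 2027 is a Thursday, so the first Sunday is April 4 and the second is April 11.
1 November 2027 is a Monday, so the first Monday is November 1 and the second is November 8.
At the standard offset (UTC+05:45), 22:36 UTC + 5h45m = 04:21 Umvik Territory standard time (rolling into the next day, 7 June 2027).
The standard-time date in Umvik Territory, 7 June 2027, lies within the daylight-saving period (11 April – 8 November), so Umvik Territory is on daylight time, UTC+06:45.
22:36 UTC + 6h45m = 05:21 local (rolling into the next day, 7 June 2027).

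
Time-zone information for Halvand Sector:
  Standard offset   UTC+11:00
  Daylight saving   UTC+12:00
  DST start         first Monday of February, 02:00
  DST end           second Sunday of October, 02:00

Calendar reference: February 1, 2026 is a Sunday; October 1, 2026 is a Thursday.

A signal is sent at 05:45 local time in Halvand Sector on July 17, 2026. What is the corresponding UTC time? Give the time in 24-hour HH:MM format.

17:45

1 February 2026 is a Sunday, so the first Monday is February 2.
1 October 2026 is a Thursday, so the first Sunday is October 4 and the second is October 11.
Daylight saving runs 2 February – 11 October; July 17, 2026 is inside that window, so Halvand Sector is at UTC+12:00.
05:45 local − 12h = 17:45 UTC (rolling into the previous day, 16 July 2026).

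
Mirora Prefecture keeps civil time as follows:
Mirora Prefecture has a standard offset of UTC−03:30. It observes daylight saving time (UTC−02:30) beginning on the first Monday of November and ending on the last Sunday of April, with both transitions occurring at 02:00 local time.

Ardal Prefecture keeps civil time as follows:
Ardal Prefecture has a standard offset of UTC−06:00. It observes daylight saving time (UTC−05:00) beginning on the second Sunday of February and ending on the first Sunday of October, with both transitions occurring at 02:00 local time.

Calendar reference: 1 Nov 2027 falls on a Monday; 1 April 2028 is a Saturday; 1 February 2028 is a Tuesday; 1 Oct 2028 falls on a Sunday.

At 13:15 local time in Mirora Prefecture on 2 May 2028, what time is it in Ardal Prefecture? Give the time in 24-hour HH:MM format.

11:45

1 November 2027 is a Monday, so the first Monday is November 1.
1 April 2028 is a Saturday, so Sundays fall on 2, 9, 16, 23, 30; the last is April 30.
Daylight saving runs 1 November 2027 – 30 April 2028; 2 May 2028 is outside that window, so Mirora Prefecture is on standard time at UTC−03:30.
13:15 Mirora Prefecture + 3h30m = 16:45 UTC.
1 February 2028 is a Tuesday, so the first Sunday is February 6 and the second is February 13.
1 October 2028 is a Sunday, so the first Sunday is October 1.
At the standard offset (UTC−06:00), 16:45 UTC − 6h = 10:45 Ardal Prefecture standard time.
The standard-time date in Ardal Prefecture, 2 May 2028, falls between 13 February and 1 October, so daylight saving is in effect and Ardal Prefecture is at UTC−05:00.
16:45 UTC − 5h = 11:45 Ardal Prefecture.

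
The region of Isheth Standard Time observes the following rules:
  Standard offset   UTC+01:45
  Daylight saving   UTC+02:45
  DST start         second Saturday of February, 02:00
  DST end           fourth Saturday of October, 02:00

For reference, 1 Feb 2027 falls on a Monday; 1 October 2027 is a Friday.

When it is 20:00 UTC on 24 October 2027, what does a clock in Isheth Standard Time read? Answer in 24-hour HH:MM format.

1 February 2027 is a Monday, so the first Saturday is February 6 and the second is February 13.
1 October 2027 is a Friday, so the first Saturday is October 2 and the fourth is October 23.
At the standard offset (UTC+01:45), 20:00 UTC + 1h45m = 21:45 Isheth Standard Time standard time.
The standard-time date in Isheth Standard Time, 24 October 2027, is outside the daylight-saving period (13 February – 23 October), so Isheth Standard Time is on standard time, UTC+01:45.
20:00 UTC + 1h45m = 21:45 local.

21:45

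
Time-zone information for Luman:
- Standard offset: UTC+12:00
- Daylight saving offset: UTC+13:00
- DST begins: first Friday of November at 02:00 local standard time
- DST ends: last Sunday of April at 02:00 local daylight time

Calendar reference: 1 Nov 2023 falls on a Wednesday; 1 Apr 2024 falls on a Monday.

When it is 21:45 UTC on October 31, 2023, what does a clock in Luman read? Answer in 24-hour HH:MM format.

1 November 2023 is a Wednesday, so the first Friday is November 3.
1 April 2024 is a Monday, so Sundays fall on 7, 14, 21, 28; the last is April 28.
At the standard offset (UTC+12:00), 21:45 UTC + 12h = 09:45 Luman standard time (rolling into the next day, 1 November 2023).
The standard-time date in Luman, November 1, 2023, is outside the daylight-saving period (3 November 2023 – 28 April 2024), so Luman is on standard time, UTC+12:00.
21:45 UTC + 12h = 09:45 local (rolling into the next day, 1 November 2023).

09:45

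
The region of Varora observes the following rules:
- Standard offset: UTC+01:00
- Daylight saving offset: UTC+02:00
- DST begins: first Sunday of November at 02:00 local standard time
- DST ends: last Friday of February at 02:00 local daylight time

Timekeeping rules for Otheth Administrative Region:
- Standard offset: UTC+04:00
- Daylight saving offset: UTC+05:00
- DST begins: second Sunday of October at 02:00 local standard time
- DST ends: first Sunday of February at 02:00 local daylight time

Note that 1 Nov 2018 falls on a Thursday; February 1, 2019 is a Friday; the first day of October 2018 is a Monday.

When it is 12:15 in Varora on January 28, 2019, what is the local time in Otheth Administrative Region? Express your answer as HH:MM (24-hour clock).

15:15

1 November 2018 is a Thursday, so the first Sunday is November 4.
1 February 2019 is a Friday, so Fridays fall on 1, 8, 15, 22; the last is February 22.
January 28, 2019 lies within the daylight-saving period (4 November 2018 – 22 February 2019), so Varora is on daylight time, UTC+02:00.
12:15 Varora − 2h = 10:15 UTC.
1 October 2018 is a Monday, so the first Sunday is October 7 and the second is October 14.
1 February 2019 is a Friday, so the first Sunday is February 3.
At the standard offset (UTC+04:00), 10:15 UTC + 4h = 14:15 Otheth Administrative Region standard time.
The standard-time date in Otheth Administrative Region, January 28, 2019, falls between 14 October 2018 and 3 February 2019, so daylight saving is in effect and Otheth Administrative Region is at UTC+05:00.
10:15 UTC + 5h = 15:15 Otheth Administrative Region.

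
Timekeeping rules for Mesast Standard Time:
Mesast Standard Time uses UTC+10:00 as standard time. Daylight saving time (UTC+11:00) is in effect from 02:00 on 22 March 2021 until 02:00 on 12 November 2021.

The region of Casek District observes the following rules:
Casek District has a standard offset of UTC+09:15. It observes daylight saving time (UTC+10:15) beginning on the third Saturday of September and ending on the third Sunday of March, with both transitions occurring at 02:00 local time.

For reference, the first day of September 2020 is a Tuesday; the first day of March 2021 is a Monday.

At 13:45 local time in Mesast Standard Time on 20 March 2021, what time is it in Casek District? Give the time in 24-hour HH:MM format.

14:00

20 March 2021 does not fall between 22 March and 12 November, so daylight saving is not in effect and Mesast Standard Time is at UTC+10:00.
13:45 Mesast Standard Time − 10h = 03:45 UTC.
1 September 2020 is a Tuesday, so the first Saturday is September 5 and the third is September 19.
1 March 2021 is a Monday, so the first Sunday is March 7 and the third is March 21.
At the standard offset (UTC+09:15), 03:45 UTC + 9h15m = 13:00 Casek District standard time.
The standard-time date in Casek District, 20 March 2021, lies within the daylight-saving period (19 September 2020 – 21 March 2021), so Casek District is on daylight time, UTC+10:15.
03:45 UTC + 10h15m = 14:00 Casek District.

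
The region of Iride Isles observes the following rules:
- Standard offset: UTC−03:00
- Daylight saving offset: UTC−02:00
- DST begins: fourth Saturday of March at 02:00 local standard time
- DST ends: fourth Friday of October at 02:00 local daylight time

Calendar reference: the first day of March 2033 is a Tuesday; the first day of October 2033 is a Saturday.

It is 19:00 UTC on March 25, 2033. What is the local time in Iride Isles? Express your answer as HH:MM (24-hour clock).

1 March 2033 is a Tuesday, so the first Saturday is March 5 and the fourth is March 26.
1 October 2033 is a Saturday, so the first Friday is October 7 and the fourth is October 28.
At the standard offset (UTC−03:00), 19:00 UTC − 3h = 16:00 Iride Isles standard time.
The standard-time date in Iride Isles, March 25, 2033, is outside the daylight-saving period (26 March – 28 October), so Iride Isles is on standard time, UTC−03:00.
19:00 UTC − 3h = 16:00 local.

16:00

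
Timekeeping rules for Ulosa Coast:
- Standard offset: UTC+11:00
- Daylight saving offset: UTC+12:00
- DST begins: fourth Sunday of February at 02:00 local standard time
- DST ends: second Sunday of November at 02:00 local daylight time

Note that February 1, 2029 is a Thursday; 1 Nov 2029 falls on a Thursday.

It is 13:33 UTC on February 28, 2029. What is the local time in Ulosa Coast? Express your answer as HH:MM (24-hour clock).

01:33

1 February 2029 is a Thursday, so the first Sunday is February 4 and the fourth is February 25.
1 November 2029 is a Thursday, so the first Sunday is November 4 and the second is November 11.
At the standard offset (UTC+11:00), 13:33 UTC + 11h = 00:33 Ulosa Coast standard time (rolling into the next day, 1 March 2029).
Daylight saving runs 25 February – 11 November; the standard-time date in Ulosa Coast, March 1, 2029, is inside that window, so Ulosa Coast is at UTC+12:00.
13:33 UTC + 12h = 01:33 local (rolling into the next day, 1 March 2029).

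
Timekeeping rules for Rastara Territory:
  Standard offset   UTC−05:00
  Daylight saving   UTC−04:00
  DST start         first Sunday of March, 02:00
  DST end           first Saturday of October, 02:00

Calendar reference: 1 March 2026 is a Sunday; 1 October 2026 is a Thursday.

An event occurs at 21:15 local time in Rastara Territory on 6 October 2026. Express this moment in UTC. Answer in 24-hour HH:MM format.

1 March 2026 is a Sunday, so the first Sunday is March 1.
1 October 2026 is a Thursday, so the first Saturday is October 3.
Daylight saving runs 1 March – 3 October; 6 October 2026 is outside that window, so Rastara Territory is on standard time at UTC−05:00.
21:15 local + 5h = 02:15 UTC (rolling into the next day, 7 October 2026).

02:15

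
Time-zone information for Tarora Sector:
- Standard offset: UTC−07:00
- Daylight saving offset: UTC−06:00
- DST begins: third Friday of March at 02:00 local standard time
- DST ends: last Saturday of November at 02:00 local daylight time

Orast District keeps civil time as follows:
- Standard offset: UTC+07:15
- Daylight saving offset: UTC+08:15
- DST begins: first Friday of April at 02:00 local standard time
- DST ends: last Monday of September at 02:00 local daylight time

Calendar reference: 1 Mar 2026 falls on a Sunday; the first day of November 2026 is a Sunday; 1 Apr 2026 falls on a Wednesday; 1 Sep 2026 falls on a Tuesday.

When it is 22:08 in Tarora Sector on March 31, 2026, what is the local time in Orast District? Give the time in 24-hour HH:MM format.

11:23

1 March 2026 is a Sunday, so the first Friday is March 6 and the third is March 20.
1 November 2026 is a Sunday, so Saturdays fall on 7, 14, 21, 28; the last is November 28.
Daylight saving runs 20 March – 28 November; March 31, 2026 is inside that window, so Tarora Sector is at UTC−06:00.
22:08 Tarora Sector + 6h = 04:08 UTC (rolling into the next day, 1 April 2026).
1 April 2026 is a Wednesday, so the first Friday is April 3.
1 September 2026 is a Tuesday, so Mondays fall on 7, 14, 21, 28; the last is September 28.
At the standard offset (UTC+07:15), 04:08 UTC + 7h15m = 11:23 Orast District standard time.
The standard-time date in Orast District, April 1, 2026, does not fall between 3 April and 28 September, so daylight saving is not in effect and Orast District is at UTC+07:15.
04:08 UTC + 7h15m = 11:23 Orast District.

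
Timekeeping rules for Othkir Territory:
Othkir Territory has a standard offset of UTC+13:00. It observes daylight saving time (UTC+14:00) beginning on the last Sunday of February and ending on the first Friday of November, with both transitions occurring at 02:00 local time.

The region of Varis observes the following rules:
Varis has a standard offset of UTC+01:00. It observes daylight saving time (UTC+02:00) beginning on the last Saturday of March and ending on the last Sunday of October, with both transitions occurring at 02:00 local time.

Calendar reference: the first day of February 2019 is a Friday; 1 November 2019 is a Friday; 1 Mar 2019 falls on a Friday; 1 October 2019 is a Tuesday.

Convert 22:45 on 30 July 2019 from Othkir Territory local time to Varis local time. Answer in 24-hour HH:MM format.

10:45

1 February 2019 is a Friday, so Sundays fall on 3, 10, 17, 24; the last is February 24.
1 November 2019 is a Friday, so the first Friday is November 1.
30 July 2019 lies within the daylight-saving period (24 February – 1 November), so Othkir Territory is on daylight time, UTC+14:00.
22:45 Othkir Territory − 14h = 08:45 UTC.
1 March 2019 is a Friday, so Saturdays fall on 2, 9, 16, 23, 30; the last is March 30.
1 October 2019 is a Tuesday, so Sundays fall on 6, 13, 20, 27; the last is October 27.
At the standard offset (UTC+01:00), 08:45 UTC + 1h = 09:45 Varis standard time.
The standard-time date in Varis, 30 July 2019, falls between 30 March and 27 October, so daylight saving is in effect and Varis is at UTC+02:00.
08:45 UTC + 2h = 10:45 Varis.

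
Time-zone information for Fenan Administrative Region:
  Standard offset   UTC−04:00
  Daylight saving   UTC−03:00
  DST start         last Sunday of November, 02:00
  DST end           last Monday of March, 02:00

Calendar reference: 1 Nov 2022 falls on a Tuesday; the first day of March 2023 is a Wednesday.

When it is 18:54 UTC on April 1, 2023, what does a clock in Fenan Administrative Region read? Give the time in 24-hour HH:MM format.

1 November 2022 is a Tuesday, so Sundays fall on 6, 13, 20, 27; the last is November 27.
1 March 2023 is a Wednesday, so Mondays fall on 6, 13, 20, 27; the last is March 27.
At the standard offset (UTC−04:00), 18:54 UTC − 4h = 14:54 Fenan Administrative Region standard time.
Daylight saving runs 27 November 2022 – 27 March 2023; the standard-time date in Fenan Administrative Region, April 1, 2023, is outside that window, so Fenan Administrative Region is on standard time at UTC−04:00.
18:54 UTC − 4h = 14:54 local.

14:54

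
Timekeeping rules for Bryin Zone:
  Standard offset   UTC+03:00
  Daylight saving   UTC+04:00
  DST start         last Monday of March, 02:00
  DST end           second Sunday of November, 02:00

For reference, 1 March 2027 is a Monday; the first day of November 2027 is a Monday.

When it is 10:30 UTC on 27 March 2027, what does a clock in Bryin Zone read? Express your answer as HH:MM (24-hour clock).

13:30

1 March 2027 is a Monday, so Mondays fall on 1, 8, 15, 22, 29; the last is March 29.
1 November 2027 is a Monday, so the first Sunday is November 7 and the second is November 14.
At the standard offset (UTC+03:00), 10:30 UTC + 3h = 13:30 Bryin Zone standard time.
The standard-time date in Bryin Zone, 27 March 2027, is outside the daylight-saving period (29 March – 14 November), so Bryin Zone is on standard time, UTC+03:00.
10:30 UTC + 3h = 13:30 local.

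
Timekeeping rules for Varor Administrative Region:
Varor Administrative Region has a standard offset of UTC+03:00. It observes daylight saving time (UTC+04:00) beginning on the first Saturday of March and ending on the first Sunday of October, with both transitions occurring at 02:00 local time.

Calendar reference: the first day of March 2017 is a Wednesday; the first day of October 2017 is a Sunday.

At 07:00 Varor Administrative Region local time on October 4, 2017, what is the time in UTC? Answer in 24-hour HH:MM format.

1 March 2017 is a Wednesday, so the first Saturday is March 4.
1 October 2017 is a Sunday, so the first Sunday is October 1.
Daylight saving runs 4 March – 1 October; October 4, 2017 is outside that window, so Varor Administrative Region is on standard time at UTC+03:00.
07:00 local − 3h = 04:00 UTC.

04:00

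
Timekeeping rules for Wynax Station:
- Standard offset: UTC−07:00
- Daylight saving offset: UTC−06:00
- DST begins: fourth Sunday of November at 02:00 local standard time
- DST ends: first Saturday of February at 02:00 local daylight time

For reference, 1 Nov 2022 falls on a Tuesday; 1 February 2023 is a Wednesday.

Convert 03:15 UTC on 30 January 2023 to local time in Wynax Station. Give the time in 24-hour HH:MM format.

1 November 2022 is a Tuesday, so the first Sunday is November 6 and the fourth is November 27.
1 February 2023 is a Wednesday, so the first Saturday is February 4.
At the standard offset (UTC−07:00), 03:15 UTC − 7h = 20:15 Wynax Station standard time (rolling into the previous day, 29 January 2023).
The standard-time date in Wynax Station, 29 January 2023, lies within the daylight-saving period (27 November 2022 – 4 February 2023), so Wynax Station is on daylight time, UTC−06:00.
03:15 UTC − 6h = 21:15 local (rolling into the previous day, 29 January 2023).

21:15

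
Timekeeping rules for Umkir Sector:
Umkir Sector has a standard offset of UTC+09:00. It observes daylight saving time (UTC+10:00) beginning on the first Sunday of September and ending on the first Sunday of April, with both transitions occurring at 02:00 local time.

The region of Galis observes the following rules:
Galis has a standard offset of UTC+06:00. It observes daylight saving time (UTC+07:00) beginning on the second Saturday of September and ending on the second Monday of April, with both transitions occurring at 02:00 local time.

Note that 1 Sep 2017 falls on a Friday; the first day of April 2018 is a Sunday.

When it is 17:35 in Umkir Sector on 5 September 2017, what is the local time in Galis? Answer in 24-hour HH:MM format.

13:35

1 September 2017 is a Friday, so the first Sunday is September 3.
1 April 2018 is a Sunday, so the first Sunday is April 1.
5 September 2017 lies within the daylight-saving period (3 September 2017 – 1 April 2018), so Umkir Sector is on daylight time, UTC+10:00.
17:35 Umkir Sector − 10h = 07:35 UTC.
1 September 2017 is a Friday, so the first Saturday is September 2 and the second is September 9.
1 April 2018 is a Sunday, so the first Monday is April 2 and the second is April 9.
At the standard offset (UTC+06:00), 07:35 UTC + 6h = 13:35 Galis standard time.
Daylight saving runs 9 September 2017 – 9 April 2018; the standard-time date in Galis, 5 September 2017, is outside that window, so Galis is on standard time at UTC+06:00.
07:35 UTC + 6h = 13:35 Galis.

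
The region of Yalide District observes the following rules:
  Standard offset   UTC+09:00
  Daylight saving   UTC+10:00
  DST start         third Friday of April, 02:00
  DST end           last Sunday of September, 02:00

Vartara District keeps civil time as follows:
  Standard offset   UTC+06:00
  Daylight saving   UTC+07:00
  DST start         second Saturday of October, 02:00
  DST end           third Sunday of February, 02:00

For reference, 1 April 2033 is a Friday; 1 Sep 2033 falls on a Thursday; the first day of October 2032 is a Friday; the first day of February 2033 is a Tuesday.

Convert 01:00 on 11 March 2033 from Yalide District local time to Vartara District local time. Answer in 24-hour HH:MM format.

22:00

1 April 2033 is a Friday, so the first Friday is April 1 and the third is April 15.
1 September 2033 is a Thursday, so Sundays fall on 4, 11, 18, 25; the last is September 25.
11 March 2033 is outside the daylight-saving period (15 April – 25 September), so Yalide District is on standard time, UTC+09:00.
01:00 Yalide District − 9h = 16:00 UTC (rolling into the previous day, 10 March 2033).
1 October 2032 is a Friday, so the first Saturday is October 2 and the second is October 9.
1 February 2033 is a Tuesday, so the first Sunday is February 6 and the third is February 20.
At the standard offset (UTC+06:00), 16:00 UTC + 6h = 22:00 Vartara District standard time.
The standard-time date in Vartara District, 10 March 2033, does not fall between 9 October 2032 and 20 February 2033, so daylight saving is not in effect and Vartara District is at UTC+06:00.
16:00 UTC + 6h = 22:00 Vartara District.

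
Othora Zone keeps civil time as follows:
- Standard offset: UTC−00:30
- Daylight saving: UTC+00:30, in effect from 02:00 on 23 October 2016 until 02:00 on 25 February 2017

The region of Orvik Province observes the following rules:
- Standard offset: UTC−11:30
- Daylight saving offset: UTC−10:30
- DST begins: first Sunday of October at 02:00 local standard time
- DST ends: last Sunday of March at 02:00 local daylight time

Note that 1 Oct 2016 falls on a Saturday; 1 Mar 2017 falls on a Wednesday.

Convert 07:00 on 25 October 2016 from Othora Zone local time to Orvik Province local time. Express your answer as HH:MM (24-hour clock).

20:00

25 October 2016 lies within the daylight-saving period (23 October 2016 – 25 February 2017), so Othora Zone is on daylight time, UTC+00:30.
07:00 Othora Zone − 0h30m = 06:30 UTC.
1 October 2016 is a Saturday, so the first Sunday is October 2.
1 March 2017 is a Wednesday, so Sundays fall on 5, 12, 19, 26; the last is March 26.
At the standard offset (UTC−11:30), 06:30 UTC − 11h30m = 19:00 Orvik Province standard time (rolling into the previous day, 24 October 2016).
Daylight saving runs 2 October 2016 – 26 March 2017; the standard-time date in Orvik Province, 24 October 2016, is inside that window, so Orvik Province is at UTC−10:30.
06:30 UTC − 10h30m = 20:00 Orvik Province (rolling into the previous day, 24 October 2016).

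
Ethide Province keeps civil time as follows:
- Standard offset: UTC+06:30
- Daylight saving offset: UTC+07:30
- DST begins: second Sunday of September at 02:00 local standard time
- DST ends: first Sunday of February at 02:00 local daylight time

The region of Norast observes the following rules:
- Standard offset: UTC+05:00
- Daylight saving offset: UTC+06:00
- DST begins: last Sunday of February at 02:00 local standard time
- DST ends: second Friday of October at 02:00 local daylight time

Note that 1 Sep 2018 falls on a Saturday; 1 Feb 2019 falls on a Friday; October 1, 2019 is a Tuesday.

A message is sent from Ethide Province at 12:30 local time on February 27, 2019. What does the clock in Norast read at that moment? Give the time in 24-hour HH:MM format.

1 September 2018 is a Saturday, so the first Sunday is September 2 and the second is September 9.
1 February 2019 is a Friday, so the first Sunday is February 3.
February 27, 2019 does not fall between 9 September 2018 and 3 February 2019, so daylight saving is not in effect and Ethide Province is at UTC+06:30.
12:30 Ethide Province − 6h30m = 06:00 UTC.
1 February 2019 is a Friday, so Sundays fall on 3, 10, 17, 24; the last is February 24.
1 October 2019 is a Tuesday, so the first Friday is October 4 and the second is October 11.
At the standard offset (UTC+05:00), 06:00 UTC + 5h = 11:00 Norast standard time.
The standard-time date in Norast, February 27, 2019, lies within the daylight-saving period (24 February – 11 October), so Norast is on daylight time, UTC+06:00.
06:00 UTC + 6h = 12:00 Norast.

12:00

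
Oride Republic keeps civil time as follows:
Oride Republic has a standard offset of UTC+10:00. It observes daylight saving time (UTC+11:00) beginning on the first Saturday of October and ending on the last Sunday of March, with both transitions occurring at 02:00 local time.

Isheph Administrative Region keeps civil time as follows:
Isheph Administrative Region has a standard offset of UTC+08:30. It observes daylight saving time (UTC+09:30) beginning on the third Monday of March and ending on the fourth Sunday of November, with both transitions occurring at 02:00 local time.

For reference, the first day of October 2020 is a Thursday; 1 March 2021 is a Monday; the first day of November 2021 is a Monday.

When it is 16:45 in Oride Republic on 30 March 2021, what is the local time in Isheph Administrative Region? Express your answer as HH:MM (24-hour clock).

16:15

1 October 2020 is a Thursday, so the first Saturday is October 3.
1 March 2021 is a Monday, so Sundays fall on 7, 14, 21, 28; the last is March 28.
30 March 2021 does not fall between 3 October 2020 and 28 March 2021, so daylight saving is not in effect and Oride Republic is at UTC+10:00.
16:45 Oride Republic − 10h = 06:45 UTC.
1 March 2021 is a Monday, so the first Monday is March 1 and the third is March 15.
1 November 2021 is a Monday, so the first Sunday is November 7 and the fourth is November 28.
At the standard offset (UTC+08:30), 06:45 UTC + 8h30m = 15:15 Isheph Administrative Region standard time.
The standard-time date in Isheph Administrative Region, 30 March 2021, falls between 15 March and 28 November, so daylight saving is in effect and Isheph Administrative Region is at UTC+09:30.
06:45 UTC + 9h30m = 16:15 Isheph Administrative Region.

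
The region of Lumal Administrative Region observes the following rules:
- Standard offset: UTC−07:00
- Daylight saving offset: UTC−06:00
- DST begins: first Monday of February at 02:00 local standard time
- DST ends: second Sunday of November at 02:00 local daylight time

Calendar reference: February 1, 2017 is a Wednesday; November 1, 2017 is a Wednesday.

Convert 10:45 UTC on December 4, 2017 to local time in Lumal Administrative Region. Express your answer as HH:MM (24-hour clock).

03:45

1 February 2017 is a Wednesday, so the first Monday is February 6.
1 November 2017 is a Wednesday, so the first Sunday is November 5 and the second is November 12.
At the standard offset (UTC−07:00), 10:45 UTC − 7h = 03:45 Lumal Administrative Region standard time.
The standard-time date in Lumal Administrative Region, December 4, 2017, is outside the daylight-saving period (6 February – 12 November), so Lumal Administrative Region is on standard time, UTC−07:00.
10:45 UTC − 7h = 03:45 local.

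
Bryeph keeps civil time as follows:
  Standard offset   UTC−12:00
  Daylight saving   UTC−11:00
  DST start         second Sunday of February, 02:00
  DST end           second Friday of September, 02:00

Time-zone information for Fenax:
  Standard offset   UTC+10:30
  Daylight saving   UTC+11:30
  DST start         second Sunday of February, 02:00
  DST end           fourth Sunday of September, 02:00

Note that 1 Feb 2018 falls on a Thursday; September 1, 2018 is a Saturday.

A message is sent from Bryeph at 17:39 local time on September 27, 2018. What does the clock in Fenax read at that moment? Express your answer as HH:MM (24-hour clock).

16:09

1 February 2018 is a Thursday, so the first Sunday is February 4 and the second is February 11.
1 September 2018 is a Saturday, so the first Friday is September 7 and the second is September 14.
September 27, 2018 is outside the daylight-saving period (11 February – 14 September), so Bryeph is on standard time, UTC−12:00.
17:39 Bryeph + 12h = 05:39 UTC (rolling into the next day, 28 September 2018).
1 February 2018 is a Thursday, so the first Sunday is February 4 and the second is February 11.
1 September 2018 is a Saturday, so the first Sunday is September 2 and the fourth is September 23.
At the standard offset (UTC+10:30), 05:39 UTC + 10h30m = 16:09 Fenax standard time.
The standard-time date in Fenax, September 28, 2018, is outside the daylight-saving period (11 February – 23 September), so Fenax is on standard time, UTC+10:30.
05:39 UTC + 10h30m = 16:09 Fenax.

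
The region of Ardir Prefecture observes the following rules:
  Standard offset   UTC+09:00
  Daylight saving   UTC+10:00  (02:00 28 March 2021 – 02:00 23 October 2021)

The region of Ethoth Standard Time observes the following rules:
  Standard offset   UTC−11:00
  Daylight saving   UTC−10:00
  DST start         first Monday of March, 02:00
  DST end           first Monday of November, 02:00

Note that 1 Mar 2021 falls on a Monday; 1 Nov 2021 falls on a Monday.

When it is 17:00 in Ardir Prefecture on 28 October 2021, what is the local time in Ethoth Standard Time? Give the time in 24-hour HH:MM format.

28 October 2021 does not fall between 28 March and 23 October, so daylight saving is not in effect and Ardir Prefecture is at UTC+09:00.
17:00 Ardir Prefecture − 9h = 08:00 UTC.
1 March 2021 is a Monday, so the first Monday is March 1.
1 November 2021 is a Monday, so the first Monday is November 1.
At the standard offset (UTC−11:00), 08:00 UTC − 11h = 21:00 Ethoth Standard Time standard time (rolling into the previous day, 27 October 2021).
The standard-time date in Ethoth Standard Time, 27 October 2021, falls between 1 March and 1 November, so daylight saving is in effect and Ethoth Standard Time is at UTC−10:00.
08:00 UTC − 10h = 22:00 Ethoth Standard Time (rolling into the previous day, 27 October 2021).

22:00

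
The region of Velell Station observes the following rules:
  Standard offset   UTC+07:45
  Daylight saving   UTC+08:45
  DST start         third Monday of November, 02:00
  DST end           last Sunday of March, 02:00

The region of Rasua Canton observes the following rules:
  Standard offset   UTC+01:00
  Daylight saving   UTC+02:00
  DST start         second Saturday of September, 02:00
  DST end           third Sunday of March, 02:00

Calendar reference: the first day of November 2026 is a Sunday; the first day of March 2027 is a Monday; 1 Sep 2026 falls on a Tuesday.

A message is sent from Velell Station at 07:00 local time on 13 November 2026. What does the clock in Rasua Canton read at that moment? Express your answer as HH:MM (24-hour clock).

1 November 2026 is a Sunday, so the first Monday is November 2 and the third is November 16.
1 March 2027 is a Monday, so Sundays fall on 7, 14, 21, 28; the last is March 28.
13 November 2026 does not fall between 16 November 2026 and 28 March 2027, so daylight saving is not in effect and Velell Station is at UTC+07:45.
07:00 Velell Station − 7h45m = 23:15 UTC (rolling into the previous day, 12 November 2026).
1 September 2026 is a Tuesday, so the first Saturday is September 5 and the second is September 12.
1 March 2027 is a Monday, so the first Sunday is March 7 and the third is March 21.
At the standard offset (UTC+01:00), 23:15 UTC + 1h = 00:15 Rasua Canton standard time (rolling into the next day, 13 November 2026).
The standard-time date in Rasua Canton, 13 November 2026, lies within the daylight-saving period (12 September 2026 – 21 March 2027), so Rasua Canton is on daylight time, UTC+02:00.
23:15 UTC + 2h = 01:15 Rasua Canton (rolling into the next day, 13 November 2026).

01:15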